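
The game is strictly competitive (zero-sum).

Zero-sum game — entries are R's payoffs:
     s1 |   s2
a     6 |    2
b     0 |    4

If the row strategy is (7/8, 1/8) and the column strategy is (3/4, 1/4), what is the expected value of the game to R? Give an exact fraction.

9/2

Against (3/4, 1/4), each row's expected payoff is a: 5; b: 1.
Taking the (7/8, 1/8)-weighted average: (7/8)·(5) + (1/8)·(1) = 9/2.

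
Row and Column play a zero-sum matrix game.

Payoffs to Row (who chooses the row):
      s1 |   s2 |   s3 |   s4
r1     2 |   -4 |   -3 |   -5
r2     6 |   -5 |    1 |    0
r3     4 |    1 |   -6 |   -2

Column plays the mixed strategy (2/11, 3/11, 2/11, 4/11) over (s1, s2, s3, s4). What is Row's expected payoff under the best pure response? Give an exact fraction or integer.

r1: (2)·(2/11) + (-4)·(3/11) + (-3)·(2/11) + (-5)·(4/11) = -34/11.
r2: (6)·(2/11) + (-5)·(3/11) + (1)·(2/11) + (0)·(4/11) = -1/11.
r3: (4)·(2/11) + (1)·(3/11) + (-6)·(2/11) + (-2)·(4/11) = -9/11.
The best pure response is r2 with expected payoff -1/11.

-1/11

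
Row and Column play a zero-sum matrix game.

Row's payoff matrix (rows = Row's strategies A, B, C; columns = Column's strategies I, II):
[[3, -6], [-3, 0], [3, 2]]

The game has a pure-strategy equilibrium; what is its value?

2

Row minima: -6, -3, 2 → Row's maximin is 2.
Column maxima: 3, 2 → Column's minimax is 2.
They coincide at (C, II), so the value is 2.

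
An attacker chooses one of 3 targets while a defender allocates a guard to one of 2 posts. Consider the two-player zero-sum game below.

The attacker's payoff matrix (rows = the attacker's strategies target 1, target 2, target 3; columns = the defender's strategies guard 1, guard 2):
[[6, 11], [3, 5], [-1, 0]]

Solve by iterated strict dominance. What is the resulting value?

Row target 2 is strictly dominated by row target 1 (6>3, 11>5); eliminate target 2.
Row target 3 is strictly dominated by row target 1 (6>-1, 11>0); eliminate target 3.
Column guard 2 is strictly dominated by guard 1 for the defender (6<11); eliminate guard 2.
Only (target 1, guard 1) remains, with payoff 6.

6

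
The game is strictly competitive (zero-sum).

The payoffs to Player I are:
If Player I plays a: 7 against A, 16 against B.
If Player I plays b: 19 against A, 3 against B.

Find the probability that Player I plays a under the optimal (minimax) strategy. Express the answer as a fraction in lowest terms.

16/25

Row minima are 7 and 3, so Player I's maximin is 7; column maxima are 19 and 16, so Player II's minimax is 16. These differ, so the equilibrium is in mixed strategies.
Let Player I play a with probability p. Player II is indifferent when 7p + 19(1−p) = 16p + 3(1−p), giving p = 16/25.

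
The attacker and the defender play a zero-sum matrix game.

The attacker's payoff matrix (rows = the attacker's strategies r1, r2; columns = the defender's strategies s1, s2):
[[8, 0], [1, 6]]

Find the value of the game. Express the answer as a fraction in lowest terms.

Row minima are 0 and 1, so the attacker's maximin is 1; column maxima are 8 and 6, so the defender's minimax is 6. These differ, so the equilibrium is in mixed strategies.
Let the attacker play r1 with probability p. The defender is indifferent when 8p + (1−p) = 6(1−p), giving p = 5/13.
Let the defender play s1 with probability q. The attacker is indifferent when 8q = q + 6(1−q), giving q = 6/13.
The value is 8·(6/13) + (0)·(7/13) = 48/13.

48/13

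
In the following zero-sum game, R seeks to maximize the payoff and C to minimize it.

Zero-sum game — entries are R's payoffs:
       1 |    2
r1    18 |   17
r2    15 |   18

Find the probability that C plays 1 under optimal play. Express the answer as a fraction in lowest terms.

Row minima are 17 and 15, so R's maximin is 17; column maxima are 18 and 18, so C's minimax is 18. These differ, so the equilibrium is in mixed strategies.
Let C play 1 with probability q. R is indifferent when 18q + 17(1−q) = 15q + 18(1−q), giving q = 1/4.

1/4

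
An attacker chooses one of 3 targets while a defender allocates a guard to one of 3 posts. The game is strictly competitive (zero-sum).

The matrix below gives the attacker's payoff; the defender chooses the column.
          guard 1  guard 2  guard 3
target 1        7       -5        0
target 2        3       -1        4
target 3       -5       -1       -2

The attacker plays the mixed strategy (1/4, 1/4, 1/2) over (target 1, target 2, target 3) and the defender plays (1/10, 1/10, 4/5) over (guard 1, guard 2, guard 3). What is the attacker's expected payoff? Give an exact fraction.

Against (1/10, 1/10, 4/5), each row's expected payoff is target 1: 1/5; target 2: 17/5; target 3: -11/5.
Taking the (1/4, 1/4, 1/2)-weighted average: (1/4)·(1/5) + (1/4)·(17/5) + (1/2)·(-11/5) = -1/5.

-1/5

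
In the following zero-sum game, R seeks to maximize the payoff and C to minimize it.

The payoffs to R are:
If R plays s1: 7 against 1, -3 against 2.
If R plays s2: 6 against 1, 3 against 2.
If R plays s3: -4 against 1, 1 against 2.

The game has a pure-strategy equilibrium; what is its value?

3

Row minima: -3, 3, -4 → R's maximin is 3.
Column maxima: 7, 3 → C's minimax is 3.
They coincide at (s2, 2), so the value is 3.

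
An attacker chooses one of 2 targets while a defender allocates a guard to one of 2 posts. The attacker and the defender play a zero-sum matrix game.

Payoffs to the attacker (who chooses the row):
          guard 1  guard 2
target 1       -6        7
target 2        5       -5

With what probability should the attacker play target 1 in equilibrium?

10/23

Row minima are -6 and -5, so the attacker's maximin is -5; column maxima are 5 and 7, so the defender's minimax is 5. These differ, so the equilibrium is in mixed strategies.
Let the attacker play target 1 with probability p. The defender is indifferent when −6p + 5(1−p) = 7p − 5(1−p), giving p = 10/23.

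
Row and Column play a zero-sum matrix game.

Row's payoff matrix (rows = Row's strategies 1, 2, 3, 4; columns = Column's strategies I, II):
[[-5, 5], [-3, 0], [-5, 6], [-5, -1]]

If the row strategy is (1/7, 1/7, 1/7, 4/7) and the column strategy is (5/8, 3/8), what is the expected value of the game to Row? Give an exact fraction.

Against (5/8, 3/8), each row's expected payoff is 1: -5/4; 2: -15/8; 3: -7/8; 4: -7/2.
Taking the (1/7, 1/7, 1/7, 4/7)-weighted average: (1/7)·(-5/4) + (1/7)·(-15/8) + (1/7)·(-7/8) + (4/7)·(-7/2) = -18/7.

-18/7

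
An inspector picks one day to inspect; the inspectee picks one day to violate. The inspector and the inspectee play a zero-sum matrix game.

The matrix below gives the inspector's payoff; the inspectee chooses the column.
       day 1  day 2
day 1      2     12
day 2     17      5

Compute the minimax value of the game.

97/11

Row minima are 2 and 5, so the inspector's maximin is 5; column maxima are 17 and 12, so the inspectee's minimax is 12. These differ, so the equilibrium is in mixed strategies.
Let the inspector play day 1 with probability p. The inspectee is indifferent when 2p + 17(1−p) = 12p + 5(1−p), giving p = 6/11.
Let the inspectee play day 1 with probability q. The inspector is indifferent when 2q + 12(1−q) = 17q + 5(1−q), giving q = 7/22.
The value is 2·(7/22) + (12)·(15/22) = 97/11.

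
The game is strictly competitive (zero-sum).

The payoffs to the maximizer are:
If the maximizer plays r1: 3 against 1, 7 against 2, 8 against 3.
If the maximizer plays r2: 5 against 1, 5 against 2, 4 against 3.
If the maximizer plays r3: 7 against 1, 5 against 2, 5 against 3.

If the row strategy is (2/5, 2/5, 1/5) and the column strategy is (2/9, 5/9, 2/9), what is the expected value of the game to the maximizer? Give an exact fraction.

83/15

Against (2/9, 5/9, 2/9), each row's expected payoff is r1: 19/3; r2: 43/9; r3: 49/9.
Taking the (2/5, 2/5, 1/5)-weighted average: (2/5)·(19/3) + (2/5)·(43/9) + (1/5)·(49/9) = 83/15.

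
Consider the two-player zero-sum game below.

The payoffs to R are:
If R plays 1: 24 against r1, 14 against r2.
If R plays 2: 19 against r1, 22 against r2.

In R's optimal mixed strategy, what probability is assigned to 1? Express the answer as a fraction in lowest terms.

3/13

Row minima are 14 and 19, so R's maximin is 19; column maxima are 24 and 22, so C's minimax is 22. These differ, so the equilibrium is in mixed strategies.
Let R play 1 with probability p. C is indifferent when 24p + 19(1−p) = 14p + 22(1−p), giving p = 3/13.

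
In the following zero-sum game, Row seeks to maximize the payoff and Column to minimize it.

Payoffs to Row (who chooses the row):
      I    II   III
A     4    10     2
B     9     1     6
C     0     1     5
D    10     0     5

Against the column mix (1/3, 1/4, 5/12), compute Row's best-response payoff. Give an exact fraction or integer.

23/4

A: (4)·(1/3) + (10)·(1/4) + (2)·(5/12) = 14/3.
B: (9)·(1/3) + (1)·(1/4) + (6)·(5/12) = 23/4.
C: (0)·(1/3) + (1)·(1/4) + (5)·(5/12) = 7/3.
D: (10)·(1/3) + (0)·(1/4) + (5)·(5/12) = 65/12.
The best pure response is B with expected payoff 23/4.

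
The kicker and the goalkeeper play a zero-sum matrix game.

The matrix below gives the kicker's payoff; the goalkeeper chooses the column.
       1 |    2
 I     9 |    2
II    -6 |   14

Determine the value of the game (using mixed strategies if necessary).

46/9

Row minima are 2 and -6, so the kicker's maximin is 2; column maxima are 9 and 14, so the goalkeeper's minimax is 9. These differ, so the equilibrium is in mixed strategies.
Let the kicker play I with probability p. The goalkeeper is indifferent when 9p − 6(1−p) = 2p + 14(1−p), giving p = 20/27.
Let the goalkeeper play 1 with probability q. The kicker is indifferent when 9q + 2(1−q) = −6q + 14(1−q), giving q = 4/9.
The value is 9·(4/9) + (2)·(5/9) = 46/9.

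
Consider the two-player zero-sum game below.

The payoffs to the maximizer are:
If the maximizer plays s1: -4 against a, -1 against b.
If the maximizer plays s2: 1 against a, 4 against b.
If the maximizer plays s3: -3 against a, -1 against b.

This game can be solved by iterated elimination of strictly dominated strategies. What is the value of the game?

Row s3 is strictly dominated by row s2 (1>-3, 4>-1); eliminate s3.
Row s1 is strictly dominated by row s2 (1>-4, 4>-1); eliminate s1.
Column b is strictly dominated by a for the minimizer (1<4); eliminate b.
Only (s2, a) remains, with payoff 1.

1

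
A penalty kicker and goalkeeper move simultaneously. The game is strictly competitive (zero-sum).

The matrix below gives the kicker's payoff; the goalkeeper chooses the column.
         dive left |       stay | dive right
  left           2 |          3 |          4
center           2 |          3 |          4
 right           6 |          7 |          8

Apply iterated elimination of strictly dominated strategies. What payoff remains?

Column dive right is strictly dominated by dive left for the goalkeeper (2<4, 2<4, 6<8); eliminate dive right.
Row left is strictly dominated by row right (6>2, 7>3); eliminate left.
Column stay is strictly dominated by dive left for the goalkeeper (2<3, 6<7); eliminate stay.
Row center is strictly dominated by row right (6>2); eliminate center.
Only (right, dive left) remains, with payoff 6.

6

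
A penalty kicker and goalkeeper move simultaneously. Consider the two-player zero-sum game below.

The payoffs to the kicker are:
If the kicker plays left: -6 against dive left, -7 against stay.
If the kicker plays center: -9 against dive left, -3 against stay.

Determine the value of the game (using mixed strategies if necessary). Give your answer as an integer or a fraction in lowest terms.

-45/7

Row minima are -7 and -9, so the kicker's maximin is -7; column maxima are -6 and -3, so the goalkeeper's minimax is -6. These differ, so the equilibrium is in mixed strategies.
Let the kicker play left with probability p. The goalkeeper is indifferent when −6p − 9(1−p) = −7p − 3(1−p), giving p = 6/7.
Let the goalkeeper play dive left with probability q. The kicker is indifferent when −6q − 7(1−q) = −9q − 3(1−q), giving q = 4/7.
The value is -6·(4/7) + (-7)·(3/7) = -45/7.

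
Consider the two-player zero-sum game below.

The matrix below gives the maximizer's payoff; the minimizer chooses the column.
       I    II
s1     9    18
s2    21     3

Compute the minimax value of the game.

13

Row minima are 9 and 3, so the maximizer's maximin is 9; column maxima are 21 and 18, so the minimizer's minimax is 18. These differ, so the equilibrium is in mixed strategies.
Let the maximizer play s1 with probability p. The minimizer is indifferent when 9p + 21(1−p) = 18p + 3(1−p), giving p = 2/3.
Let the minimizer play I with probability q. The maximizer is indifferent when 9q + 18(1−q) = 21q + 3(1−q), giving q = 5/9.
The value is 9·(5/9) + (18)·(4/9) = 13.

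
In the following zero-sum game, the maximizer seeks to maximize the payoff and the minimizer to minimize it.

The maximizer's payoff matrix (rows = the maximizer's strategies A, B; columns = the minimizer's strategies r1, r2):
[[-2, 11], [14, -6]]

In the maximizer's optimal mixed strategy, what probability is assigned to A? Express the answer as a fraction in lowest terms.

Row minima are -2 and -6, so the maximizer's maximin is -2; column maxima are 14 and 11, so the minimizer's minimax is 11. These differ, so the equilibrium is in mixed strategies.
Let the maximizer play A with probability p. The minimizer is indifferent when −2p + 14(1−p) = 11p − 6(1−p), giving p = 20/33.

20/33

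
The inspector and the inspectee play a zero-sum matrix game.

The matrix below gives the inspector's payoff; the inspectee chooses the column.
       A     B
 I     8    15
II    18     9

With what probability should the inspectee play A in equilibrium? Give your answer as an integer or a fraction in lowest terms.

Row minima are 8 and 9, so the inspector's maximin is 9; column maxima are 18 and 15, so the inspectee's minimax is 15. These differ, so the equilibrium is in mixed strategies.
Let the inspectee play A with probability q. The inspector is indifferent when 8q + 15(1−q) = 18q + 9(1−q), giving q = 3/8.

3/8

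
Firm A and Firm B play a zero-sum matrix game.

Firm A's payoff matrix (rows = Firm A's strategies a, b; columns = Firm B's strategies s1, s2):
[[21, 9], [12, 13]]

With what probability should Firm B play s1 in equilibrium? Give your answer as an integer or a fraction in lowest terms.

4/13

Row minima are 9 and 12, so Firm A's maximin is 12; column maxima are 21 and 13, so Firm B's minimax is 13. These differ, so the equilibrium is in mixed strategies.
Let Firm B play s1 with probability q. Firm A is indifferent when 21q + 9(1−q) = 12q + 13(1−q), giving q = 4/13.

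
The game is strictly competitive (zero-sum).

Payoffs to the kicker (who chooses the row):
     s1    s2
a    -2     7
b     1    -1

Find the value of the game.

Row minima are -2 and -1, so the kicker's maximin is -1; column maxima are 1 and 7, so the goalkeeper's minimax is 1. These differ, so the equilibrium is in mixed strategies.
Let the kicker play a with probability p. The goalkeeper is indifferent when −2p + (1−p) = 7p − (1−p), giving p = 2/11.
Let the goalkeeper play s1 with probability q. The kicker is indifferent when −2q + 7(1−q) = q − (1−q), giving q = 8/11.
The value is -2·(8/11) + (7)·(3/11) = 5/11.

5/11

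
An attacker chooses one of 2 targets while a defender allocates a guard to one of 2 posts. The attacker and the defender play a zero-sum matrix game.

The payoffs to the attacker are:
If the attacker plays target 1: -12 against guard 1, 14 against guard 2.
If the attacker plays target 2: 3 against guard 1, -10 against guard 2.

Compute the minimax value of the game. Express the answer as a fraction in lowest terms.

-2

Row minima are -12 and -10, so the attacker's maximin is -10; column maxima are 3 and 14, so the defender's minimax is 3. These differ, so the equilibrium is in mixed strategies.
Let the attacker play target 1 with probability p. The defender is indifferent when −12p + 3(1−p) = 14p − 10(1−p), giving p = 1/3.
Let the defender play guard 1 with probability q. The attacker is indifferent when −12q + 14(1−q) = 3q − 10(1−q), giving q = 8/13.
The value is -12·(8/13) + (14)·(5/13) = -2.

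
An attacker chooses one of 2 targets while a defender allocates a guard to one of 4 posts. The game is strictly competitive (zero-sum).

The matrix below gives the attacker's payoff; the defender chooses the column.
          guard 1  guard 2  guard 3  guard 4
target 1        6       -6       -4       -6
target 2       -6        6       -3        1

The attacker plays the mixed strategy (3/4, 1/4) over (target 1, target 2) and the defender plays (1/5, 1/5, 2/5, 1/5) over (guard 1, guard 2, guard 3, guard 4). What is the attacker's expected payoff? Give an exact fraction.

Against (1/5, 1/5, 2/5, 1/5), each row's expected payoff is target 1: -14/5; target 2: -1.
Taking the (3/4, 1/4)-weighted average: (3/4)·(-14/5) + (1/4)·(-1) = -47/20.

-47/20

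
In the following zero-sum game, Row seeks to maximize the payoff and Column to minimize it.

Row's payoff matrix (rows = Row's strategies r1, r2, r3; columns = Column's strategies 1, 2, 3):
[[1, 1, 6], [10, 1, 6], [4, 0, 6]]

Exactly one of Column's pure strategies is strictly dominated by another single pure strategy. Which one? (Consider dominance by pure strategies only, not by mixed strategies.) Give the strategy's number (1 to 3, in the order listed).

Column prefers columns that give Row less. Compare 3 with 2: 1 < 6, 1 < 6, 0 < 6.
So 2 strictly dominates 3 for Column; 3 is strictly dominated.

3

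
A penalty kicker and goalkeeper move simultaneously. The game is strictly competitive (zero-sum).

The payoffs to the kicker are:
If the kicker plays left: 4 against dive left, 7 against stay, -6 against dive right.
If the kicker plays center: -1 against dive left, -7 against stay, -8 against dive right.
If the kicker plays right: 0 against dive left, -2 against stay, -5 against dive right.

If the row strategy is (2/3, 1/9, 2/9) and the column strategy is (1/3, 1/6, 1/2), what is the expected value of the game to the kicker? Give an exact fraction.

Against (1/3, 1/6, 1/2), each row's expected payoff is left: -1/2; center: -11/2; right: -17/6.
Taking the (2/3, 1/9, 2/9)-weighted average: (2/3)·(-1/2) + (1/9)·(-11/2) + (2/9)·(-17/6) = -85/54.

-85/54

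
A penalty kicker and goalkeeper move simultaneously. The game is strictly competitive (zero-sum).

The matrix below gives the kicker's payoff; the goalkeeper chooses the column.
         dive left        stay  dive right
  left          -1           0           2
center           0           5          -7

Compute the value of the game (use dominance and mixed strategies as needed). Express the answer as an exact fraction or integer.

Column stay is strictly dominated by dive left for the goalkeeper (it gives the kicker more in every row).
The remaining 2×2 game on (left, center) × (dive left, dive right) has no saddle point. Let the kicker play left with probability p; indifference gives −p = 2p − 7(1−p), so p = 7/10.
Similarly the goalkeeper's optimal q on dive left is 9/10, and the value is -1·(9/10) + (2)·(1/10) = -7/10.

-7/10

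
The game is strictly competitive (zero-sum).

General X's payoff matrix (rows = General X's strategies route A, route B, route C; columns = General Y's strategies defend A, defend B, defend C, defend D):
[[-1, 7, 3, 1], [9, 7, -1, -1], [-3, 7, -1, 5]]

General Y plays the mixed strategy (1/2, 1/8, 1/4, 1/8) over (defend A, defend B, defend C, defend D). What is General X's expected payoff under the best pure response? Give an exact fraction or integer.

5

route A: (-1)·(1/2) + (7)·(1/8) + (3)·(1/4) + (1)·(1/8) = 5/4.
route B: (9)·(1/2) + (7)·(1/8) + (-1)·(1/4) + (-1)·(1/8) = 5.
route C: (-3)·(1/2) + (7)·(1/8) + (-1)·(1/4) + (5)·(1/8) = -1/4.
The best pure response is route B with expected payoff 5.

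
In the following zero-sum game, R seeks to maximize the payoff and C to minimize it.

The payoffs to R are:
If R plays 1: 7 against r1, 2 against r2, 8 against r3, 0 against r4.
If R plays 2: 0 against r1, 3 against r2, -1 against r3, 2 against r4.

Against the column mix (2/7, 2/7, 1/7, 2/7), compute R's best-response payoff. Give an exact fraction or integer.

1: (7)·(2/7) + (2)·(2/7) + (8)·(1/7) + (0)·(2/7) = 26/7.
2: (0)·(2/7) + (3)·(2/7) + (-1)·(1/7) + (2)·(2/7) = 9/7.
The best pure response is 1 with expected payoff 26/7.

26/7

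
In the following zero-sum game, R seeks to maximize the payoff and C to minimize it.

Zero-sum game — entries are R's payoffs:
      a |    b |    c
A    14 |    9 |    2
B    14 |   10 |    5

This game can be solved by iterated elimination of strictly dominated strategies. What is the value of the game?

5

Column a is strictly dominated by b for C (9<14, 10<14); eliminate a.
Row A is strictly dominated by row B (10>9, 5>2); eliminate A.
Column b is strictly dominated by c for C (5<10); eliminate b.
Only (B, c) remains, with payoff 5.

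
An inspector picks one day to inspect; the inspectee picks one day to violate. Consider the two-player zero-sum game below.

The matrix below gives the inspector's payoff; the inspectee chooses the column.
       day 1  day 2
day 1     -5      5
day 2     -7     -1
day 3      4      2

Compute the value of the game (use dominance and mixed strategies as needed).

Row day 2 is strictly dominated by row day 1, so the inspector never plays it.
The remaining 2×2 game on (day 1, day 3) × (day 1, day 2) has no saddle point. Let the inspector play day 1 with probability p; indifference gives −5p + 4(1−p) = 5p + 2(1−p), so p = 1/6.
Similarly the inspectee's optimal q on day 1 is 1/4, and the value is -5·(1/4) + (5)·(3/4) = 5/2.

5/2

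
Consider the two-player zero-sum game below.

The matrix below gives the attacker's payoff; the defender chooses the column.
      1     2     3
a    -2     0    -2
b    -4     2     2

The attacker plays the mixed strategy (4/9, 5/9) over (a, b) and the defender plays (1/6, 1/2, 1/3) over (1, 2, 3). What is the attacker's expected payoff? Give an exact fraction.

1/9

Against (1/6, 1/2, 1/3), each row's expected payoff is a: -1; b: 1.
Taking the (4/9, 5/9)-weighted average: (4/9)·(-1) + (5/9)·(1) = 1/9.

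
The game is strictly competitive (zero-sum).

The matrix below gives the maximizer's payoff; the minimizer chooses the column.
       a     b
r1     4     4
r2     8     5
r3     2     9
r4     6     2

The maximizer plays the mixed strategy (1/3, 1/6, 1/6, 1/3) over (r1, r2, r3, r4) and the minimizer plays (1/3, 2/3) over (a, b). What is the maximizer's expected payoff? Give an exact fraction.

41/9

Against (1/3, 2/3), each row's expected payoff is r1: 4; r2: 6; r3: 20/3; r4: 10/3.
Taking the (1/3, 1/6, 1/6, 1/3)-weighted average: (1/3)·(4) + (1/6)·(6) + (1/6)·(20/3) + (1/3)·(10/3) = 41/9.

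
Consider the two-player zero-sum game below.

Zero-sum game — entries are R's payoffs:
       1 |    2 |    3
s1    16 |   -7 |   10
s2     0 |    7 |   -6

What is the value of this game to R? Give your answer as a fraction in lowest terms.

14/15

Column 1 is strictly dominated by 3 for C (it gives R more in every row).
The remaining 2×2 game on (s1, s2) × (2, 3) has no saddle point. Let R play s1 with probability p; indifference gives −7p + 7(1−p) = 10p − 6(1−p), so p = 13/30.
Similarly C's optimal q on 2 is 8/15, and the value is -7·(8/15) + (10)·(7/15) = 14/15.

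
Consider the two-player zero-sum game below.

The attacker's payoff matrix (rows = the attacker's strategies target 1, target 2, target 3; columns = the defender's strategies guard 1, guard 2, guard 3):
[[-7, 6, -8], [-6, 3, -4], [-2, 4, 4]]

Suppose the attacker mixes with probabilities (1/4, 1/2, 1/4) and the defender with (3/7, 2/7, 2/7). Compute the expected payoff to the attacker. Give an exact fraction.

Against (3/7, 2/7, 2/7), each row's expected payoff is target 1: -25/7; target 2: -20/7; target 3: 10/7.
Taking the (1/4, 1/2, 1/4)-weighted average: (1/4)·(-25/7) + (1/2)·(-20/7) + (1/4)·(10/7) = -55/28.

-55/28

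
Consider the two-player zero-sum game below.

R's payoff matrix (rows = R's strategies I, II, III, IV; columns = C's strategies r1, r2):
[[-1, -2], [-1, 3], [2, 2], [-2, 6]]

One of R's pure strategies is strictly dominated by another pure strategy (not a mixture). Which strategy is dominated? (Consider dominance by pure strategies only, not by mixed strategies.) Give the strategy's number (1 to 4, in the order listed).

1

Compare I with III: 2 > -1, 2 > -2.
So III strictly dominates I for R; I is strictly dominated.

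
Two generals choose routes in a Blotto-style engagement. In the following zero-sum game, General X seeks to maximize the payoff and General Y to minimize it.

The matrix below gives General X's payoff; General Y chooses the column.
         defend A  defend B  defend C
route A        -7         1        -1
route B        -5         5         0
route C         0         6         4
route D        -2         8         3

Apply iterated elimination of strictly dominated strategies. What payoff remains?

Row route B is strictly dominated by row route C (0>-5, 6>5, 4>0); eliminate route B.
Row route A is strictly dominated by row route C (0>-7, 6>1, 4>-1); eliminate route A.
Column defend B is strictly dominated by defend A for General Y (0<6, -2<8); eliminate defend B.
Column defend C is strictly dominated by defend A for General Y (0<4, -2<3); eliminate defend C.
Row route D is strictly dominated by row route C (0>-2); eliminate route D.
Only (route C, defend A) remains, with payoff 0.

0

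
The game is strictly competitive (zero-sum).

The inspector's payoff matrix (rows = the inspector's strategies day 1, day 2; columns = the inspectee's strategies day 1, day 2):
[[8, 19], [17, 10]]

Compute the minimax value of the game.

Row minima are 8 and 10, so the inspector's maximin is 10; column maxima are 17 and 19, so the inspectee's minimax is 17. These differ, so the equilibrium is in mixed strategies.
Let the inspector play day 1 with probability p. The inspectee is indifferent when 8p + 17(1−p) = 19p + 10(1−p), giving p = 7/18.
Let the inspectee play day 1 with probability q. The inspector is indifferent when 8q + 19(1−q) = 17q + 10(1−q), giving q = 1/2.
The value is 8·(1/2) + (19)·(1/2) = 27/2.

27/2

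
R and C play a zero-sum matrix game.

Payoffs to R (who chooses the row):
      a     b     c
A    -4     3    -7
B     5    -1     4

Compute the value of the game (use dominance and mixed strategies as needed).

Column a is strictly dominated by c for C (it gives R more in every row).
The remaining 2×2 game on (A, B) × (b, c) has no saddle point. Let R play A with probability p; indifference gives 3p − (1−p) = −7p + 4(1−p), so p = 1/3.
Similarly C's optimal q on b is 11/15, and the value is 3·(11/15) + (-7)·(4/15) = 1/3.

1/3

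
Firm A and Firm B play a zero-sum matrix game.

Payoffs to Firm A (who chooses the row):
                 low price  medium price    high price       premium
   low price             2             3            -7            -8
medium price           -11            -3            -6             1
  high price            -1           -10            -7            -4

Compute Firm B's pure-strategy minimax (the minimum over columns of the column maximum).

The worst case (largest entry) in each column is low price: 2, medium price: 3, high price: -6, premium: 1.
The best (smallest) of these is -6.

-6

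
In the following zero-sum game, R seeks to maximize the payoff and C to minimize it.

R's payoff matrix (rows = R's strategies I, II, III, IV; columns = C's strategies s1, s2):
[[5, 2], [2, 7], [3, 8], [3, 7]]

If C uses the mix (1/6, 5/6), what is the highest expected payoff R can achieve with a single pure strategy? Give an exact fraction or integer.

I: (5)·(1/6) + (2)·(5/6) = 5/2.
II: (2)·(1/6) + (7)·(5/6) = 37/6.
III: (3)·(1/6) + (8)·(5/6) = 43/6.
IV: (3)·(1/6) + (7)·(5/6) = 19/3.
The best pure response is III with expected payoff 43/6.

43/6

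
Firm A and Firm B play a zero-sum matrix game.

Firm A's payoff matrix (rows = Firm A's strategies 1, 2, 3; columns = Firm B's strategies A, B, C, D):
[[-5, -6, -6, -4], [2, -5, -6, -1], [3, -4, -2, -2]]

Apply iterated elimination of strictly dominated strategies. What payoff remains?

-4

Column D is strictly dominated by B for Firm B (-6<-4, -5<-1, -4<-2); eliminate D.
Row 1 is strictly dominated by row 3 (3>-5, -4>-6, -2>-6); eliminate 1.
Column A is strictly dominated by B for Firm B (-5<2, -4<3); eliminate A.
Row 2 is strictly dominated by row 3 (-4>-5, -2>-6); eliminate 2.
Column C is strictly dominated by B for Firm B (-4<-2); eliminate C.
Only (3, B) remains, with payoff -4.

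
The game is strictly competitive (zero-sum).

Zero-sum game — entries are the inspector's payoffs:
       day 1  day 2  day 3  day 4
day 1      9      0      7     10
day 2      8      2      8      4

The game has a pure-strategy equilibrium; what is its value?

2

Row minima: 0, 2 → the inspector's maximin is 2.
Column maxima: 9, 2, 8, 10 → the inspectee's minimax is 2.
They coincide at (day 2, day 2), so the value is 2.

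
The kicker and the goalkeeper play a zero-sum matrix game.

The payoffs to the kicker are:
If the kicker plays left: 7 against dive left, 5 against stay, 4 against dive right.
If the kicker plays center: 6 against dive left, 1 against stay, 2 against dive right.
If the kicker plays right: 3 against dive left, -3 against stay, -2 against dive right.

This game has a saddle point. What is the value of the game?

4

Row minima: 4, 1, -3 → the kicker's maximin is 4.
Column maxima: 7, 5, 4 → the goalkeeper's minimax is 4.
They coincide at (left, dive right), so the value is 4.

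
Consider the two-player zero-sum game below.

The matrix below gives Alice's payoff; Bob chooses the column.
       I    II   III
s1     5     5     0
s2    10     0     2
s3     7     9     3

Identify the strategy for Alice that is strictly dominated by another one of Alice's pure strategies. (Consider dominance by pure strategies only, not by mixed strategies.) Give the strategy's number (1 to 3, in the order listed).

1

Compare s1 with s3: 7 > 5, 9 > 5, 3 > 0.
So s3 strictly dominates s1 for Alice; s1 is strictly dominated.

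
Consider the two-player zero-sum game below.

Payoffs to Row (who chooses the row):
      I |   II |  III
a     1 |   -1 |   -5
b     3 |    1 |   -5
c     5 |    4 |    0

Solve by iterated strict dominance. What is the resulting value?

0

Column I is strictly dominated by II for Column (-1<1, 1<3, 4<5); eliminate I.
Row a is strictly dominated by row c (4>-1, 0>-5); eliminate a.
Column II is strictly dominated by III for Column (-5<1, 0<4); eliminate II.
Row b is strictly dominated by row c (0>-5); eliminate b.
Only (c, III) remains, with payoff 0.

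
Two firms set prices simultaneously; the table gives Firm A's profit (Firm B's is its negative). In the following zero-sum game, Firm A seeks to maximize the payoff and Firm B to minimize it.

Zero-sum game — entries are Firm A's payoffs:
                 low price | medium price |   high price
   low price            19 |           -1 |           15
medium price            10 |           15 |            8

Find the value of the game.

Column low price is strictly dominated by high price for Firm B (it gives Firm A more in every row).
The remaining 2×2 game on (low price, medium price) × (medium price, high price) has no saddle point. Let Firm A play low price with probability p; indifference gives −p + 15(1−p) = 15p + 8(1−p), so p = 7/23.
Similarly Firm B's optimal q on medium price is 7/23, and the value is -1·(7/23) + (15)·(16/23) = 233/23.

233/23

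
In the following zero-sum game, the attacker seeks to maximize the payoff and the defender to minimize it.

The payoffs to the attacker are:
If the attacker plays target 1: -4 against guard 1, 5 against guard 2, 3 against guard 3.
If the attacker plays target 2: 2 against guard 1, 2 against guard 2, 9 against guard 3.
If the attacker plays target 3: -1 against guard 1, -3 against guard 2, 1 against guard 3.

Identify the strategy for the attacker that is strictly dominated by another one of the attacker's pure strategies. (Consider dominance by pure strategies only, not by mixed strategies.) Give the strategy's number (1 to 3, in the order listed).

3

Compare target 3 with target 2: 2 > -1, 2 > -3, 9 > 1.
So target 2 strictly dominates target 3 for the attacker; target 3 is strictly dominated.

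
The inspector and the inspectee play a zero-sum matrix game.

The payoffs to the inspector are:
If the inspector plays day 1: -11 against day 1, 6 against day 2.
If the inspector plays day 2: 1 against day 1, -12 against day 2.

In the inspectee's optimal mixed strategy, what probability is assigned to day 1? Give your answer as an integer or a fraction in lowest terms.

3/5

Row minima are -11 and -12, so the inspector's maximin is -11; column maxima are 1 and 6, so the inspectee's minimax is 1. These differ, so the equilibrium is in mixed strategies.
Let the inspectee play day 1 with probability q. The inspector is indifferent when −11q + 6(1−q) = q − 12(1−q), giving q = 3/5.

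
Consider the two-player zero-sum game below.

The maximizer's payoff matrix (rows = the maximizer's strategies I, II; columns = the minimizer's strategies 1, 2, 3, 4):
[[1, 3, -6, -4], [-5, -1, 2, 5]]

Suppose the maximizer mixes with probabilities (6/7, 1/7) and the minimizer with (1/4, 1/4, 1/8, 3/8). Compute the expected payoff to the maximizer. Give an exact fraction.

Against (1/4, 1/4, 1/8, 3/8), each row's expected payoff is I: -5/4; II: 5/8.
Taking the (6/7, 1/7)-weighted average: (6/7)·(-5/4) + (1/7)·(5/8) = -55/56.

-55/56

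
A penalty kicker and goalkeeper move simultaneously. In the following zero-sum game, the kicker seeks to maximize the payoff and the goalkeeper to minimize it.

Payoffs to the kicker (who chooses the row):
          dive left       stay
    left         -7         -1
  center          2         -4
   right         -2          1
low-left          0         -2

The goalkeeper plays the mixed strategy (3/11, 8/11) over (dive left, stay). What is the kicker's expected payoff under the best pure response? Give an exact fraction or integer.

2/11

left: (-7)·(3/11) + (-1)·(8/11) = -29/11.
center: (2)·(3/11) + (-4)·(8/11) = -26/11.
right: (-2)·(3/11) + (1)·(8/11) = 2/11.
low-left: (0)·(3/11) + (-2)·(8/11) = -16/11.
The best pure response is right with expected payoff 2/11.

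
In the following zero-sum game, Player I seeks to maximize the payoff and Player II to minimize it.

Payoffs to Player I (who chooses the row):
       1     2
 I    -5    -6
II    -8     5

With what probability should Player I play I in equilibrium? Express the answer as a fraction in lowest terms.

13/14

Row minima are -6 and -8, so Player I's maximin is -6; column maxima are -5 and 5, so Player II's minimax is -5. These differ, so the equilibrium is in mixed strategies.
Let Player I play I with probability p. Player II is indifferent when −5p − 8(1−p) = −6p + 5(1−p), giving p = 13/14.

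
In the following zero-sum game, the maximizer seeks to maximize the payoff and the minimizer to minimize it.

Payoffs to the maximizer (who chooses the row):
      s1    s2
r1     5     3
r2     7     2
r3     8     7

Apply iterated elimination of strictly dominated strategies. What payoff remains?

Row r1 is strictly dominated by row r3 (8>5, 7>3); eliminate r1.
Column s1 is strictly dominated by s2 for the minimizer (2<7, 7<8); eliminate s1.
Row r2 is strictly dominated by row r3 (7>2); eliminate r2.
Only (r3, s2) remains, with payoff 7.

7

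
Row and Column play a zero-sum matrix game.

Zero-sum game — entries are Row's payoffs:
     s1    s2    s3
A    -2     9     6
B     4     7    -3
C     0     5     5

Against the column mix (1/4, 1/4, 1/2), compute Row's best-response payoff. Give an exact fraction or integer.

A: (-2)·(1/4) + (9)·(1/4) + (6)·(1/2) = 19/4.
B: (4)·(1/4) + (7)·(1/4) + (-3)·(1/2) = 5/4.
C: (0)·(1/4) + (5)·(1/4) + (5)·(1/2) = 15/4.
The best pure response is A with expected payoff 19/4.

19/4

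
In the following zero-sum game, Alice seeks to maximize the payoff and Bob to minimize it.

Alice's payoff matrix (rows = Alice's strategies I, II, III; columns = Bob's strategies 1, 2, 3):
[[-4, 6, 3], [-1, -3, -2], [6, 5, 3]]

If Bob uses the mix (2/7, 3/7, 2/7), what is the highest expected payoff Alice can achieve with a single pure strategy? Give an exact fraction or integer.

I: (-4)·(2/7) + (6)·(3/7) + (3)·(2/7) = 16/7.
II: (-1)·(2/7) + (-3)·(3/7) + (-2)·(2/7) = -15/7.
III: (6)·(2/7) + (5)·(3/7) + (3)·(2/7) = 33/7.
The best pure response is III with expected payoff 33/7.

33/7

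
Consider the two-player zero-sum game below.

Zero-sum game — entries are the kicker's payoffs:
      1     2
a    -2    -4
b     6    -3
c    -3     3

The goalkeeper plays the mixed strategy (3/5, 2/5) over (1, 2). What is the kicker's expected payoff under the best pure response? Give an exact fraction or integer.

a: (-2)·(3/5) + (-4)·(2/5) = -14/5.
b: (6)·(3/5) + (-3)·(2/5) = 12/5.
c: (-3)·(3/5) + (3)·(2/5) = -3/5.
The best pure response is b with expected payoff 12/5.

12/5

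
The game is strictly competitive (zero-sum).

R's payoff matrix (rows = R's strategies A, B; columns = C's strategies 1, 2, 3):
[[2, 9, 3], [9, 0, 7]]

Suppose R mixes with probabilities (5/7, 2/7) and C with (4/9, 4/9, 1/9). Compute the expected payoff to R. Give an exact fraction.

Against (4/9, 4/9, 1/9), each row's expected payoff is A: 47/9; B: 43/9.
Taking the (5/7, 2/7)-weighted average: (5/7)·(47/9) + (2/7)·(43/9) = 107/21.

107/21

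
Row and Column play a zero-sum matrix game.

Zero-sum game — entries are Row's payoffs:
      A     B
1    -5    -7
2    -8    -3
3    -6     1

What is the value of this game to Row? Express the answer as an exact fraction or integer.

Row 2 is strictly dominated by row 3, so Row never plays it.
The remaining 2×2 game on (1, 3) × (A, B) has no saddle point. Let Row play 1 with probability p; indifference gives −5p − 6(1−p) = −7p + (1−p), so p = 7/9.
Similarly Column's optimal q on A is 8/9, and the value is -5·(8/9) + (-7)·(1/9) = -47/9.

-47/9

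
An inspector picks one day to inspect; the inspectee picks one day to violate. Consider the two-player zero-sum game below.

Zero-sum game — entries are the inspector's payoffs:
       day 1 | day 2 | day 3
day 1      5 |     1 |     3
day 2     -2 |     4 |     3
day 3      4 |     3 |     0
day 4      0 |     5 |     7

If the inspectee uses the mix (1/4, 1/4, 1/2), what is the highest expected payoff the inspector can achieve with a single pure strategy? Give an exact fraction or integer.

day 1: (5)·(1/4) + (1)·(1/4) + (3)·(1/2) = 3.
day 2: (-2)·(1/4) + (4)·(1/4) + (3)·(1/2) = 2.
day 3: (4)·(1/4) + (3)·(1/4) + (0)·(1/2) = 7/4.
day 4: (0)·(1/4) + (5)·(1/4) + (7)·(1/2) = 19/4.
The best pure response is day 4 with expected payoff 19/4.

19/4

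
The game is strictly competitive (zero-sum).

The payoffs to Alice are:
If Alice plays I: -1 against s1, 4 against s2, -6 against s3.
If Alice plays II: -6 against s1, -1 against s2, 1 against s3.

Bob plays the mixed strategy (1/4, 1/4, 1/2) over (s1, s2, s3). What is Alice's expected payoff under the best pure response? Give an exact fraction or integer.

I: (-1)·(1/4) + (4)·(1/4) + (-6)·(1/2) = -9/4.
II: (-6)·(1/4) + (-1)·(1/4) + (1)·(1/2) = -5/4.
The best pure response is II with expected payoff -5/4.

-5/4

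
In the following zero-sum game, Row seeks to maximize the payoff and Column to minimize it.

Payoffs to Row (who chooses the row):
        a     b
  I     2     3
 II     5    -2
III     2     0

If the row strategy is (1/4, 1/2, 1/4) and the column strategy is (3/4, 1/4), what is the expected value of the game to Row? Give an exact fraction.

Against (3/4, 1/4), each row's expected payoff is I: 9/4; II: 13/4; III: 3/2.
Taking the (1/4, 1/2, 1/4)-weighted average: (1/4)·(9/4) + (1/2)·(13/4) + (1/4)·(3/2) = 41/16.

41/16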